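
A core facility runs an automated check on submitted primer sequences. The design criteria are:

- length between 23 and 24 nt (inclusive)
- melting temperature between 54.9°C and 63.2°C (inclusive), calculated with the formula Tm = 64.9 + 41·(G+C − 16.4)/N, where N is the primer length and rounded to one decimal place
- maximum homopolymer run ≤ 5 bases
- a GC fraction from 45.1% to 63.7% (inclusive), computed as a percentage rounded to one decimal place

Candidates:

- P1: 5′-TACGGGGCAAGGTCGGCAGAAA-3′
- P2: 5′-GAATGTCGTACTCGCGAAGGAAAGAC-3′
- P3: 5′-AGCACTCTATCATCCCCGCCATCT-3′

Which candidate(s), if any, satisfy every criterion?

P3 only.

P1 (22 nt, A=7 T=2 G=9 C=4): length 22, outside 23–24 ✗; Tm = 64.9 + 41·(13 − 16.4)/22 = 58.6°C ✓; longest run = 4 ✓; GC 13/22 = 59.1% ✓ — fails.
P2 (26 nt, A=9 T=4 G=8 C=5): length 26, outside 23–24 ✗; Tm = 64.9 + 41·(13 − 16.4)/26 = 59.5°C ✓; longest run = 3 ✓; GC 13/26 = 50.0% ✓ — fails.
P3 (24 nt, A=5 T=6 G=2 C=11): length 24 ✓; Tm = 64.9 + 41·(13 − 16.4)/24 = 59.1°C ✓; longest run = 4 ✓; GC 13/24 = 54.2% ✓ — passes.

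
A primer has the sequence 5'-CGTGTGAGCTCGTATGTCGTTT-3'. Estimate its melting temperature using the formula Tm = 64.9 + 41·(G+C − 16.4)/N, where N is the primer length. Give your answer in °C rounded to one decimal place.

54.8°C

Base counts: A=2, T=9, G=7, C=4; G+C = 11, N = 22.
Tm = 64.9 + 41·(11 − 16.4)/22 = 64.9 + -221.40/22 = 54.8°C.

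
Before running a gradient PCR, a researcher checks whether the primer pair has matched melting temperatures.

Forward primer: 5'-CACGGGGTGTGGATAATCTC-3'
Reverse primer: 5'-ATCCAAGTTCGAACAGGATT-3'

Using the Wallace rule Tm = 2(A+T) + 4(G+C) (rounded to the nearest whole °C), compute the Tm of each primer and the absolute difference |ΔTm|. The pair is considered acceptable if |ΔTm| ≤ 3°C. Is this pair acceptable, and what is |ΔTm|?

|ΔTm| = 6°C; the pair is not acceptable.

Forward: A=4 T=5 G=7 C=4 → Tm = 2·9 + 4·11 = 62°C.
Reverse: A=7 T=5 G=4 C=4 → Tm = 2·12 + 4·8 = 56°C.
|ΔTm| = |62 − 56| = 6°C, > 3°C.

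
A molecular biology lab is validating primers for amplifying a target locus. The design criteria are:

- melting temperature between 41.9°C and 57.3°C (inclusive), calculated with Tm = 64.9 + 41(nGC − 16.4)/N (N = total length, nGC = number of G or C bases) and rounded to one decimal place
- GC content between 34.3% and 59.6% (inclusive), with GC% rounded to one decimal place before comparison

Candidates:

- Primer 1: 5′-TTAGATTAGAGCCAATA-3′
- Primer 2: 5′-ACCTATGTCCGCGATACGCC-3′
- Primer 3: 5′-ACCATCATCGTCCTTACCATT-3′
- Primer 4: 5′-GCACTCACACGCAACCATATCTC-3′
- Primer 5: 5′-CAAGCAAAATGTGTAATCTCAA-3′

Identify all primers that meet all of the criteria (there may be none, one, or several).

Primer 3 and Primer 4.

Primer 1 (17 nt, A=7 T=5 G=3 C=2): Tm = 64.9 + 41·(5 − 16.4)/17 = 37.4°C, outside 41.9–57.3°C ✗; GC 5/17 = 29.4%, outside 34.3–59.6% ✗ — fails.
Primer 2 (20 nt, A=4 T=4 G=4 C=8): Tm = 64.9 + 41·(12 − 16.4)/20 = 55.9°C ✓; GC 12/20 = 60.0%, outside 34.3–59.6% ✗ — fails.
Primer 3 (21 nt, A=5 T=7 G=1 C=8): Tm = 64.9 + 41·(9 − 16.4)/21 = 50.5°C ✓; GC 9/21 = 42.9% ✓ — passes.
Primer 4 (23 nt, A=7 T=4 G=2 C=10): Tm = 64.9 + 41·(12 − 16.4)/23 = 57.1°C ✓; GC 12/23 = 52.2% ✓ — passes.
Primer 5 (22 nt, A=10 T=5 G=3 C=4): Tm = 64.9 + 41·(7 − 16.4)/22 = 47.4°C ✓; GC 7/22 = 31.8%, outside 34.3–59.6% ✗ — fails.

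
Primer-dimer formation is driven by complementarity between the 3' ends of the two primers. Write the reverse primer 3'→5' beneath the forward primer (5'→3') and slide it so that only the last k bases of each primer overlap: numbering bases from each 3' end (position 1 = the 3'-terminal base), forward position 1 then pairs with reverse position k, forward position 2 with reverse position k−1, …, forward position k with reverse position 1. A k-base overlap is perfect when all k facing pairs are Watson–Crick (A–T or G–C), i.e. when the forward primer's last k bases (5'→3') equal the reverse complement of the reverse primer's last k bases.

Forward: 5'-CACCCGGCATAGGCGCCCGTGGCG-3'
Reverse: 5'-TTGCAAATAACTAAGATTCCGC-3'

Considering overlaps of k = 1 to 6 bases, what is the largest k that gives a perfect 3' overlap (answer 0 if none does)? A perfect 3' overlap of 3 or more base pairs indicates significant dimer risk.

Longest perfect overlap: 3 complementary base pairs; significant dimer risk (threshold 3).

Last 6 bases (5'→3') — forward …GTGGCG, reverse …TTCCGC.
Reverse complement of the reverse primer's last 6 bases: GCGGAA; its first k bases are the reverse complement of the reverse primer's last k bases, so a perfect k-base overlap needs the forward primer's last k bases to equal them.
Comparing (forward last k vs required): k=1: G vs G ✓; k=2: CG vs GC ✗; k=3: GCG vs GCG ✓; k=4: GGCG vs GCGG ✗; k=5: TGGCG vs GCGGA ✗; k=6: GTGGCG vs GCGGAA ✗.
Perfect overlaps at k = 1, 3; the largest is 3.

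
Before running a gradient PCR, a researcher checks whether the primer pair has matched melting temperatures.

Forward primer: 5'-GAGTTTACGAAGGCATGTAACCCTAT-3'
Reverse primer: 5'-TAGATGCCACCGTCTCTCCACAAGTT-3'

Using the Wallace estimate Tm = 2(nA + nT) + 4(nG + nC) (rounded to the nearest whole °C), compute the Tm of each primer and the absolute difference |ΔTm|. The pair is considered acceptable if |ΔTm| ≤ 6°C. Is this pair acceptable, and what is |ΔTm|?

Forward: A=8 T=7 G=6 C=5 → Tm = 2·15 + 4·11 = 74°C.
Reverse: A=6 T=7 G=4 C=9 → Tm = 2·13 + 4·13 = 78°C.
|ΔTm| = |74 − 78| = 4°C, ≤ 6°C.

|ΔTm| = 4°C; the pair is acceptable.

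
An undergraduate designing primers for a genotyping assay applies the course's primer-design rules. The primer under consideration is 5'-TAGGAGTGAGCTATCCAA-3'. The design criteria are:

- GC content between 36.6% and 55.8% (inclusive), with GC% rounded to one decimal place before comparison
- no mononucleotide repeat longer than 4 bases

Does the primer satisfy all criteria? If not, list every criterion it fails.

Meets all criteria.

Base counts: A=6, T=4, G=5, C=3 (length 18).
GC content: GC 8/18 = 44.4% ✓
homopolymer run: longest run = 2 ✓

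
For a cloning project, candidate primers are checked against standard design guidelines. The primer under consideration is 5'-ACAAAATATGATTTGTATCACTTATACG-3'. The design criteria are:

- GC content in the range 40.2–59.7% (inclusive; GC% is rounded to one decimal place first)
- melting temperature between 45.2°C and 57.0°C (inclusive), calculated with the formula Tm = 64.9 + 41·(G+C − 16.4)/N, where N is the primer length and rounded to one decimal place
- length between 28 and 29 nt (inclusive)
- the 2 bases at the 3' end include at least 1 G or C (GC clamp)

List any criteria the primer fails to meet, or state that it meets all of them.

Fails: GC content.

Base counts: A=11, T=10, G=3, C=4 (length 28).
GC content: GC 7/28 = 25.0%, outside 40.2–59.7% ✗
Tm: Tm = 64.9 + 41·(7 − 16.4)/28 = 51.1°C ✓
length: length 28 ✓
GC clamp: 3' end CG has 2 G/C ✓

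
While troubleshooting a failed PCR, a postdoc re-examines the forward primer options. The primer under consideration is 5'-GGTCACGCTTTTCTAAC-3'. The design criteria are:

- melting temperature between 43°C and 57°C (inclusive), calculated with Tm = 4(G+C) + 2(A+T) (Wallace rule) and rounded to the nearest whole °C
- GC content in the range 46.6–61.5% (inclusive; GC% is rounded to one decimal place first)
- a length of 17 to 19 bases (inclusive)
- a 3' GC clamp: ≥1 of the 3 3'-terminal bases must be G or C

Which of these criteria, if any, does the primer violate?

Meets all criteria.

Base counts: A=3, T=6, G=3, C=5 (length 17).
Tm: Tm = 2·9 + 4·8 = 50°C ✓
GC content: GC 8/17 = 47.1% ✓
length: length 17 ✓
GC clamp: 3' end AAC has 1 G/C ✓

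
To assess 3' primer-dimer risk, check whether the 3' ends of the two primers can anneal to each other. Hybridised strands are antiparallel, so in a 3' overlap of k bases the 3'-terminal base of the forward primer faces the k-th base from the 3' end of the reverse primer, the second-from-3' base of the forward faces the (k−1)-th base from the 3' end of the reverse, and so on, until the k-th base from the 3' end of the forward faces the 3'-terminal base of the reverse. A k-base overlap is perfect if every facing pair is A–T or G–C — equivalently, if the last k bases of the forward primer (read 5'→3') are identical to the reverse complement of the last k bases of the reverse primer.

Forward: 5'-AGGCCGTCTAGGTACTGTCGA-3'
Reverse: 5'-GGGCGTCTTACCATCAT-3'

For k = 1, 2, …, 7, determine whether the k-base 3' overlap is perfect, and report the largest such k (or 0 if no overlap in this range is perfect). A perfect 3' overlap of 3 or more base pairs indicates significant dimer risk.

Longest perfect overlap: 1 complementary base pair; below the dimer-risk threshold (threshold 3).

Last 7 bases (5'→3') — forward …CTGTCGA, reverse …CCATCAT.
Reverse complement of the reverse primer's last 7 bases: ATGATGG; its first k bases are the reverse complement of the reverse primer's last k bases, so a perfect k-base overlap needs the forward primer's last k bases to equal them.
Comparing (forward last k vs required): k=1: A vs A ✓; k=2: GA vs AT ✗; k=3: CGA vs ATG ✗; k=4: TCGA vs ATGA ✗; k=5: GTCGA vs ATGAT ✗; k=6: TGTCGA vs ATGATG ✗; k=7: CTGTCGA vs ATGATGG ✗.
Only k = 1 is perfect, so the longest perfect 3' overlap is 1.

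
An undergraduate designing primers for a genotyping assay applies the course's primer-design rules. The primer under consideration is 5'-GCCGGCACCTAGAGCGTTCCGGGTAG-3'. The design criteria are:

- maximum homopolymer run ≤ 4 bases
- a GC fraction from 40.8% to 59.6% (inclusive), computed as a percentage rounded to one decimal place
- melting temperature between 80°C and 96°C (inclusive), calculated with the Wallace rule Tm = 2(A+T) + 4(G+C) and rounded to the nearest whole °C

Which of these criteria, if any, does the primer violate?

Base counts: A=4, T=4, G=10, C=8 (length 26).
homopolymer run: longest run = 3 ✓
GC content: GC 18/26 = 69.2%, outside 40.8–59.6% ✗
Tm: Tm = 2·8 + 4·18 = 88°C ✓

Fails: GC content.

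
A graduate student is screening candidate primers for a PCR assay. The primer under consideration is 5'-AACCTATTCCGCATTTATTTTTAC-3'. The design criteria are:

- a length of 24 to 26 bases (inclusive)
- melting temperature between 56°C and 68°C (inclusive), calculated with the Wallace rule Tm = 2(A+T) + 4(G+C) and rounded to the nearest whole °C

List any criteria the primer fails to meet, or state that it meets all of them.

Base counts: A=6, T=11, G=1, C=6 (length 24).
length: length 24 ✓
Tm: Tm = 2·17 + 4·7 = 62°C ✓

Meets all criteria.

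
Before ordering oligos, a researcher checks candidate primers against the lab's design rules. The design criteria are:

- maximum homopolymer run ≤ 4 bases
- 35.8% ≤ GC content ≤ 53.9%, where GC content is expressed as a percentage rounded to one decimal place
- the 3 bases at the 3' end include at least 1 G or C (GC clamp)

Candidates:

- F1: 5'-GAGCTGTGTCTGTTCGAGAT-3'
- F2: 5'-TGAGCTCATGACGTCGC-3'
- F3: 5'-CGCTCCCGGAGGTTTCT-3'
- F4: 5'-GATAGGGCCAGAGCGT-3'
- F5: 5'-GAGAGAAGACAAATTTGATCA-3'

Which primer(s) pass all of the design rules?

F1 only.

F1 (20 nt, A=3 T=7 G=7 C=3): longest run = 2 ✓; GC 10/20 = 50.0% ✓; 3' end GAT has 1 G/C ✓ — passes.
F2 (17 nt, A=3 T=4 G=5 C=5): longest run = 1 ✓; GC 10/17 = 58.8%, outside 35.8–53.9% ✗; 3' end CGC has 3 G/C ✓ — fails.
F3 (17 nt, A=1 T=5 G=5 C=6): longest run = 3 ✓; GC 11/17 = 64.7%, outside 35.8–53.9% ✗; 3' end TCT has 1 G/C ✓ — fails.
F4 (16 nt, A=4 T=2 G=7 C=3): longest run = 3 ✓; GC 10/16 = 62.5%, outside 35.8–53.9% ✗; 3' end CGT has 2 G/C ✓ — fails.
F5 (21 nt, A=10 T=4 G=5 C=2): longest run = 3 ✓; GC 7/21 = 33.3%, outside 35.8–53.9% ✗; 3' end TCA has 1 G/C ✓ — fails.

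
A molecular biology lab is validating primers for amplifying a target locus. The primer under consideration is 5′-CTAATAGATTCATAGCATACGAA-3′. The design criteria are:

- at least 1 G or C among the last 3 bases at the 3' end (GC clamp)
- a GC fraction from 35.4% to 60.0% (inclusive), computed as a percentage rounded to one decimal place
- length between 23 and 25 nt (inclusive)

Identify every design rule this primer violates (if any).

Base counts: A=10, T=6, G=3, C=4 (length 23).
GC clamp: 3' end GAA has 1 G/C ✓
GC content: GC 7/23 = 30.4%, outside 35.4–60.0% ✗
length: length 23 ✓

Fails: GC content.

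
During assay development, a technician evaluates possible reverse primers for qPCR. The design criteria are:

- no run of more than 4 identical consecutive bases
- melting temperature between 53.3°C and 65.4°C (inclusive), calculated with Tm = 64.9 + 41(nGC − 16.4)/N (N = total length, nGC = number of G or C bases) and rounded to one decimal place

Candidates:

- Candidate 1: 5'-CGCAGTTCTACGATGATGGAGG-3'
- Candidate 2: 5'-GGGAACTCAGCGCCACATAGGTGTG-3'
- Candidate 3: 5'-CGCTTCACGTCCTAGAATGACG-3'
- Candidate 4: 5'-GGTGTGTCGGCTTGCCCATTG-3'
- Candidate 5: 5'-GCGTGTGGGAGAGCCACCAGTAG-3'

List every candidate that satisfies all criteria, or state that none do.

Candidate 1 (22 nt, A=5 T=5 G=8 C=4): longest run = 2 ✓; Tm = 64.9 + 41·(12 − 16.4)/22 = 56.7°C ✓ — passes.
Candidate 2 (25 nt, A=6 T=4 G=9 C=6): longest run = 3 ✓; Tm = 64.9 + 41·(15 − 16.4)/25 = 62.6°C ✓ — passes.
Candidate 3 (22 nt, A=5 T=5 G=5 C=7): longest run = 2 ✓; Tm = 64.9 + 41·(12 − 16.4)/22 = 56.7°C ✓ — passes.
Candidate 4 (21 nt, A=1 T=7 G=8 C=5): longest run = 3 ✓; Tm = 64.9 + 41·(13 − 16.4)/21 = 58.3°C ✓ — passes.
Candidate 5 (23 nt, A=5 T=3 G=10 C=5): longest run = 3 ✓; Tm = 64.9 + 41·(15 − 16.4)/23 = 62.4°C ✓ — passes.

Candidate 1, Candidate 2, Candidate 3, Candidate 4 and Candidate 5.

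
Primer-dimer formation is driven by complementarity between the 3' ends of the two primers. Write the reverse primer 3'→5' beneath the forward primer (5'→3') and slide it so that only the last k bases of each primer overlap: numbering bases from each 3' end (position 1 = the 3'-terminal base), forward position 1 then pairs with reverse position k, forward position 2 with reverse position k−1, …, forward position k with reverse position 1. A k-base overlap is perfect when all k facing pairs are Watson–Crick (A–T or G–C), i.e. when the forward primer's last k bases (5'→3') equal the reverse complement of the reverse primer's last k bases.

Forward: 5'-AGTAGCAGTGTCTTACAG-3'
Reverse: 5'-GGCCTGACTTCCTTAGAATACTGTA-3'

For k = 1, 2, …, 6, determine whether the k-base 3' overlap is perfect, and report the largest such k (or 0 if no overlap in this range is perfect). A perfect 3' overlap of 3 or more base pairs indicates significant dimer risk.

Longest perfect overlap: 5 complementary base pairs; significant dimer risk (threshold 3).

Last 6 bases (5'→3') — forward …TTACAG, reverse …ACTGTA.
Reverse complement of the reverse primer's last 6 bases: TACAGT; its first k bases are the reverse complement of the reverse primer's last k bases, so a perfect k-base overlap needs the forward primer's last k bases to equal them.
Comparing (forward last k vs required): k=1: G vs T ✗; k=2: AG vs TA ✗; k=3: CAG vs TAC ✗; k=4: ACAG vs TACA ✗; k=5: TACAG vs TACAG ✓; k=6: TTACAG vs TACAGT ✗.
Only k = 5 is perfect, so the longest perfect 3' overlap is 5.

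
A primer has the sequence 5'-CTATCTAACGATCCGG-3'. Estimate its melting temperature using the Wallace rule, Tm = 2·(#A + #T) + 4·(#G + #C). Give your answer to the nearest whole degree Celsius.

48°C

Base counts: A=4, T=4, G=3, C=5 (length 16).
Tm = 2·(4+4) + 4·(3+5) = 2·8 + 4·8 = 16 + 32 = 48°C.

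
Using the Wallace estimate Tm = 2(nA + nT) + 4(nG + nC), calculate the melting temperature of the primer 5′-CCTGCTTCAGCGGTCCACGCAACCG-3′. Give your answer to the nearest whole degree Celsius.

Base counts: A=4, T=4, G=6, C=11 (length 25).
Tm = 2·(4+4) + 4·(6+11) = 2·8 + 4·17 = 16 + 68 = 84°C.

84°C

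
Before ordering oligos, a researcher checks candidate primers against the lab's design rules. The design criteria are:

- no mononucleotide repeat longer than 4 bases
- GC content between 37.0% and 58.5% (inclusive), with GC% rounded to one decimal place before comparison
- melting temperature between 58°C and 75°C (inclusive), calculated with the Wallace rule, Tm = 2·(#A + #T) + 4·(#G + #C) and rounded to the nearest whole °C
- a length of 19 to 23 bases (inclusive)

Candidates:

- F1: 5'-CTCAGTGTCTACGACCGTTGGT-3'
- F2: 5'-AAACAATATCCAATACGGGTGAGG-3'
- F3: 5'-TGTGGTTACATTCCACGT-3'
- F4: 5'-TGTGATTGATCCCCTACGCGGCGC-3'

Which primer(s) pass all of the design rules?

F1 (22 nt, A=3 T=7 G=6 C=6): longest run = 2 ✓; GC 12/22 = 54.5% ✓; Tm = 2·10 + 4·12 = 68°C ✓; length 22 ✓ — passes.
F2 (24 nt, A=10 T=4 G=6 C=4): longest run = 3 ✓; GC 10/24 = 41.7% ✓; Tm = 2·14 + 4·10 = 68°C ✓; length 24, outside 19–23 ✗ — fails.
F3 (18 nt, A=3 T=7 G=4 C=4): longest run = 2 ✓; GC 8/18 = 44.4% ✓; Tm = 2·10 + 4·8 = 52°C, outside 58–75°C ✗; length 18, outside 19–23 ✗ — fails.
F4 (24 nt, A=3 T=6 G=7 C=8): longest run = 4 ✓; GC 15/24 = 62.5%, outside 37.0–58.5% ✗; Tm = 2·9 + 4·15 = 78°C, outside 58–75°C ✗; length 24, outside 19–23 ✗ — fails.

F1 only.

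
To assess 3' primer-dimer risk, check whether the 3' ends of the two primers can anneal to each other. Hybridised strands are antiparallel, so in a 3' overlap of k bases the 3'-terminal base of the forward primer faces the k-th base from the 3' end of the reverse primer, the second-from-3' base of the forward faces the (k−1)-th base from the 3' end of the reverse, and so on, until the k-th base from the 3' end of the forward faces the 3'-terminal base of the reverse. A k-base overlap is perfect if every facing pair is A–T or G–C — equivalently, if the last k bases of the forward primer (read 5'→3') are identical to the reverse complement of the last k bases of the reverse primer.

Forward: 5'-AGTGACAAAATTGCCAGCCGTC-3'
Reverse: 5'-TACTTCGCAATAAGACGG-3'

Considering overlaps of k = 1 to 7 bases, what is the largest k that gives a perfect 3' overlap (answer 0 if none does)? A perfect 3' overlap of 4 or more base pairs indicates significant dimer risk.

Longest perfect overlap: 5 complementary base pairs; significant dimer risk (threshold 4).

Last 7 bases (5'→3') — forward …AGCCGTC, reverse …AAGACGG.
Reverse complement of the reverse primer's last 7 bases: CCGTCTT; its first k bases are the reverse complement of the reverse primer's last k bases, so a perfect k-base overlap needs the forward primer's last k bases to equal them.
Comparing (forward last k vs required): k=1: C vs C ✓; k=2: TC vs CC ✗; k=3: GTC vs CCG ✗; k=4: CGTC vs CCGT ✗; k=5: CCGTC vs CCGTC ✓; k=6: GCCGTC vs CCGTCT ✗; k=7: AGCCGTC vs CCGTCTT ✗.
Perfect overlaps at k = 1, 5; the largest is 5.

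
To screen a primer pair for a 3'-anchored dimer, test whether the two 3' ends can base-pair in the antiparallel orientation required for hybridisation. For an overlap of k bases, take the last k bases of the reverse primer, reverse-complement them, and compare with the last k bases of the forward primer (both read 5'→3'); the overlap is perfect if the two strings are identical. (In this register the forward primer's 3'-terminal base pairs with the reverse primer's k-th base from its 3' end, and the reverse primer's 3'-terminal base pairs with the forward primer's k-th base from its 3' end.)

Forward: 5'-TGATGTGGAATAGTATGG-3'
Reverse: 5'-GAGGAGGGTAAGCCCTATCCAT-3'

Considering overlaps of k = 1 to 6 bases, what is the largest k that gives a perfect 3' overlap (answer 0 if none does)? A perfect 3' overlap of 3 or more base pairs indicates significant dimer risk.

Longest perfect overlap: 4 complementary base pairs; significant dimer risk (threshold 3).

Last 6 bases (5'→3') — forward …GTATGG, reverse …ATCCAT.
Reverse complement of the reverse primer's last 6 bases: ATGGAT; its first k bases are the reverse complement of the reverse primer's last k bases, so a perfect k-base overlap needs the forward primer's last k bases to equal them.
Comparing (forward last k vs required): k=1: G vs A ✗; k=2: GG vs AT ✗; k=3: TGG vs ATG ✗; k=4: ATGG vs ATGG ✓; k=5: TATGG vs ATGGA ✗; k=6: GTATGG vs ATGGAT ✗.
Only k = 4 is perfect, so the longest perfect 3' overlap is 4.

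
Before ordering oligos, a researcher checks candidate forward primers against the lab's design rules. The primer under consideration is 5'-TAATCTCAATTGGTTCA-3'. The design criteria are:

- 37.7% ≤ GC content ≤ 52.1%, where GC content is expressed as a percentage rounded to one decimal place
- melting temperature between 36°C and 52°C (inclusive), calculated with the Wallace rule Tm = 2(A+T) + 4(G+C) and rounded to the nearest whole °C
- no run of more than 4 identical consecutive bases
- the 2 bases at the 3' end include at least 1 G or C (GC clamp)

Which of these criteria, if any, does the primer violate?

Fails: GC content.

Base counts: A=5, T=7, G=2, C=3 (length 17).
GC content: GC 5/17 = 29.4%, outside 37.7–52.1% ✗
Tm: Tm = 2·12 + 4·5 = 44°C ✓
homopolymer run: longest run = 2 ✓
GC clamp: 3' end CA has 1 G/C ✓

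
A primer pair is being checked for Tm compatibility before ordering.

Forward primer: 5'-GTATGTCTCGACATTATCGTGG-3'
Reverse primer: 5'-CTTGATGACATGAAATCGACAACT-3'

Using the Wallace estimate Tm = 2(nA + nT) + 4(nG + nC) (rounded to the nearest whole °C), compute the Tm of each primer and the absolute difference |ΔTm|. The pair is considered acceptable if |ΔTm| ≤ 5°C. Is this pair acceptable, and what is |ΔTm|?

Forward: A=4 T=8 G=6 C=4 → Tm = 2·12 + 4·10 = 64°C.
Reverse: A=9 T=6 G=4 C=5 → Tm = 2·15 + 4·9 = 66°C.
|ΔTm| = |64 − 66| = 2°C, ≤ 5°C.

|ΔTm| = 2°C; the pair is acceptable.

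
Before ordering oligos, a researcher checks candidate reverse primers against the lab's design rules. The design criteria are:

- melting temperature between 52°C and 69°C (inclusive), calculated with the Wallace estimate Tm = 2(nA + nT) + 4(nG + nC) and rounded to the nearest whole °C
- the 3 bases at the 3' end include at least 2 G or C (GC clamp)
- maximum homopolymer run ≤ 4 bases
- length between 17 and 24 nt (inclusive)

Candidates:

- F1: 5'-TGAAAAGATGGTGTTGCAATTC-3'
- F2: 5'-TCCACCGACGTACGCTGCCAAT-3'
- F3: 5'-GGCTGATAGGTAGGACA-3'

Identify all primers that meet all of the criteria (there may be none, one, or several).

None of the candidates satisfy all criteria.

F1 (22 nt, A=7 T=7 G=6 C=2): Tm = 2·14 + 4·8 = 60°C ✓; 3' end TTC has 1 G/C, need ≥2 ✗; longest run = 4 ✓; length 22 ✓ — fails.
F2 (22 nt, A=5 T=4 G=4 C=9): Tm = 2·9 + 4·13 = 70°C, outside 52–69°C ✗; 3' end AAT has 0 G/C, need ≥2 ✗; longest run = 2 ✓; length 22 ✓ — fails.
F3 (17 nt, A=5 T=3 G=7 C=2): Tm = 2·8 + 4·9 = 52°C ✓; 3' end ACA has 1 G/C, need ≥2 ✗; longest run = 2 ✓; length 17 ✓ — fails.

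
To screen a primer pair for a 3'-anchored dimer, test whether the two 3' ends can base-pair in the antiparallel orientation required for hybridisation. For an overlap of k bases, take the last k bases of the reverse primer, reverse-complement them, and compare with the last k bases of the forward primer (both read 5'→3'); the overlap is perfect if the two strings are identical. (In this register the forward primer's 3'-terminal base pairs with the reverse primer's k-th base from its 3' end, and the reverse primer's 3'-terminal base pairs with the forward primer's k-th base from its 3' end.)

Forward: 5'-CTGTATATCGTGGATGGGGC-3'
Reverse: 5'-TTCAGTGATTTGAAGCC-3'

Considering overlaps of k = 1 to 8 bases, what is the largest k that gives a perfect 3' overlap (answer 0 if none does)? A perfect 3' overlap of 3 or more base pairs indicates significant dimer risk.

Last 8 bases (5'→3') — forward …GATGGGGC, reverse …TTGAAGCC.
Reverse complement of the reverse primer's last 8 bases: GGCTTCAA; its first k bases are the reverse complement of the reverse primer's last k bases, so a perfect k-base overlap needs the forward primer's last k bases to equal them.
Comparing (forward last k vs required): k=1: C vs G ✗; k=2: GC vs GG ✗; k=3: GGC vs GGC ✓; k=4: GGGC vs GGCT ✗; k=5: GGGGC vs GGCTT ✗; k=6: TGGGGC vs GGCTTC ✗; k=7: ATGGGGC vs GGCTTCA ✗; k=8: GATGGGGC vs GGCTTCAA ✗.
Only k = 3 is perfect, so the longest perfect 3' overlap is 3.

Longest perfect overlap: 3 complementary base pairs; significant dimer risk (threshold 3).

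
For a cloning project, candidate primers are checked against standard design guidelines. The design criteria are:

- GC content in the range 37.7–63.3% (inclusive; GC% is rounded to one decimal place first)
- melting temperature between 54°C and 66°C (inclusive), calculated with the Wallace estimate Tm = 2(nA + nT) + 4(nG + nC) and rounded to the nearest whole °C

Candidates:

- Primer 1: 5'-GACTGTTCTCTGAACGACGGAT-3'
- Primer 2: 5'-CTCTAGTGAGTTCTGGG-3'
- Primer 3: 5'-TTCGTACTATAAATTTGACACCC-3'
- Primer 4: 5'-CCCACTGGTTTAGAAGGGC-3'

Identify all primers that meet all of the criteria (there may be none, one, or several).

Primer 1 (22 nt, A=5 T=6 G=6 C=5): GC 11/22 = 50.0% ✓; Tm = 2·11 + 4·11 = 66°C ✓ — passes.
Primer 2 (17 nt, A=2 T=6 G=6 C=3): GC 9/17 = 52.9% ✓; Tm = 2·8 + 4·9 = 52°C, outside 54–66°C ✗ — fails.
Primer 3 (23 nt, A=7 T=8 G=2 C=6): GC 8/23 = 34.8%, outside 37.7–63.3% ✗; Tm = 2·15 + 4·8 = 62°C ✓ — fails.
Primer 4 (19 nt, A=4 T=4 G=6 C=5): GC 11/19 = 57.9% ✓; Tm = 2·8 + 4·11 = 60°C ✓ — passes.

Primer 1 and Primer 4.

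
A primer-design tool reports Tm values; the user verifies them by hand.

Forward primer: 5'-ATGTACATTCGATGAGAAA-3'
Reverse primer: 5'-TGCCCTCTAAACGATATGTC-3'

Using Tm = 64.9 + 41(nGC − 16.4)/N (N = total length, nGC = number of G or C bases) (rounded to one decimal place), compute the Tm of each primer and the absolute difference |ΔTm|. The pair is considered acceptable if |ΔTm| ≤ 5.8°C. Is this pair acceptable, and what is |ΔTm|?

|ΔTm| = 7.2°C; the pair is not acceptable.

Forward: G+C = 6, N = 19 → Tm = 64.9 + 41·(6 − 16.4)/19 = 42.5°C.
Reverse: G+C = 9, N = 20 → Tm = 64.9 + 41·(9 − 16.4)/20 = 49.7°C.
|ΔTm| = |42.5 − 49.7| = 7.2°C, > 5.8°C.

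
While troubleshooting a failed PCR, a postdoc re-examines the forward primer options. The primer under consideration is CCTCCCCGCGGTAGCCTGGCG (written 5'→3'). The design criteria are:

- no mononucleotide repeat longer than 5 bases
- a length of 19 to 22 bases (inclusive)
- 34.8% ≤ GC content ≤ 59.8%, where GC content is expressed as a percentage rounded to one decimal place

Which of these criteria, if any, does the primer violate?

Fails: GC content.

Base counts: A=1, T=3, G=7, C=10 (length 21).
homopolymer run: longest run = 4 ✓
length: length 21 ✓
GC content: GC 17/21 = 81.0%, outside 34.8–59.8% ✗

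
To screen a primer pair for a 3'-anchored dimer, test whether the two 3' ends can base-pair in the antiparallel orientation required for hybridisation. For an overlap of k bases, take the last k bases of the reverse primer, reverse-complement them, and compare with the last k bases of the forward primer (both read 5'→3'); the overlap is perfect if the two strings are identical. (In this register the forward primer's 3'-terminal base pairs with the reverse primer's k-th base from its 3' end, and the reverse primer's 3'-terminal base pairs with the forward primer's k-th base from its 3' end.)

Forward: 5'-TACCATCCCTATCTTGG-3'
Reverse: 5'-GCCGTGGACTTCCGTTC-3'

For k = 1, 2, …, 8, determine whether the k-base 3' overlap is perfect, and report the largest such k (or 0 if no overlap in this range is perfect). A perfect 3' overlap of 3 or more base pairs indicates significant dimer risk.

Last 8 bases (5'→3') — forward …TATCTTGG, reverse …TTCCGTTC.
Reverse complement of the reverse primer's last 8 bases: GAACGGAA; its first k bases are the reverse complement of the reverse primer's last k bases, so a perfect k-base overlap needs the forward primer's last k bases to equal them.
Comparing (forward last k vs required): k=1: G vs G ✓; k=2: GG vs GA ✗; k=3: TGG vs GAA ✗; k=4: TTGG vs GAAC ✗; k=5: CTTGG vs GAACG ✗; k=6: TCTTGG vs GAACGG ✗; k=7: ATCTTGG vs GAACGGA ✗; k=8: TATCTTGG vs GAACGGAA ✗.
Only k = 1 is perfect, so the longest perfect 3' overlap is 1.

Longest perfect overlap: 1 complementary base pair; below the dimer-risk threshold (threshold 3).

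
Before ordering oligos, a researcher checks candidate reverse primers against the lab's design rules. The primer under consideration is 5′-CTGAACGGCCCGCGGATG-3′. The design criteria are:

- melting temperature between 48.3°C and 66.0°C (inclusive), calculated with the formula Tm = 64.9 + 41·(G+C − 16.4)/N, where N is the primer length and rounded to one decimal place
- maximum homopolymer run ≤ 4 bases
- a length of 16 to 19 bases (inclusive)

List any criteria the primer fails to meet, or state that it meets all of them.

Base counts: A=3, T=2, G=7, C=6 (length 18).
Tm: Tm = 64.9 + 41·(13 − 16.4)/18 = 57.2°C ✓
homopolymer run: longest run = 3 ✓
length: length 18 ✓

Meets all criteria.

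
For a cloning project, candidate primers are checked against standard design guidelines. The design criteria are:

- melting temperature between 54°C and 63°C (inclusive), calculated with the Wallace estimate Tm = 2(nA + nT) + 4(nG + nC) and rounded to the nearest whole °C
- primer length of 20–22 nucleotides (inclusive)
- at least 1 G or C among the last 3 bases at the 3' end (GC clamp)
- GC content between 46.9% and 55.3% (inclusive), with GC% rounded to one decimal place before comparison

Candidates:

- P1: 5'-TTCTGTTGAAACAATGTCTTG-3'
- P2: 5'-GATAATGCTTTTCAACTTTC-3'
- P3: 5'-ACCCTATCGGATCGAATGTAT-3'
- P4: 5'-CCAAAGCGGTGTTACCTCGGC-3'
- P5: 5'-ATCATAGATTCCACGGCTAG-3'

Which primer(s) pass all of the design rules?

None of the candidates satisfy all criteria.

P1 (21 nt, A=5 T=9 G=4 C=3): Tm = 2·14 + 4·7 = 56°C ✓; length 21 ✓; 3' end TTG has 1 G/C ✓; GC 7/21 = 33.3%, outside 46.9–55.3% ✗ — fails.
P2 (20 nt, A=5 T=9 G=2 C=4): Tm = 2·14 + 4·6 = 52°C, outside 54–63°C ✗; length 20 ✓; 3' end TTC has 1 G/C ✓; GC 6/20 = 30.0%, outside 46.9–55.3% ✗ — fails.
P3 (21 nt, A=6 T=6 G=4 C=5): Tm = 2·12 + 4·9 = 60°C ✓; length 21 ✓; 3' end TAT has 0 G/C, need ≥1 ✗; GC 9/21 = 42.9%, outside 46.9–55.3% ✗ — fails.
P4 (21 nt, A=4 T=4 G=6 C=7): Tm = 2·8 + 4·13 = 68°C, outside 54–63°C ✗; length 21 ✓; 3' end GGC has 3 G/C ✓; GC 13/21 = 61.9%, outside 46.9–55.3% ✗ — fails.
P5 (20 nt, A=6 T=5 G=4 C=5): Tm = 2·11 + 4·9 = 58°C ✓; length 20 ✓; 3' end TAG has 1 G/C ✓; GC 9/20 = 45.0%, outside 46.9–55.3% ✗ — fails.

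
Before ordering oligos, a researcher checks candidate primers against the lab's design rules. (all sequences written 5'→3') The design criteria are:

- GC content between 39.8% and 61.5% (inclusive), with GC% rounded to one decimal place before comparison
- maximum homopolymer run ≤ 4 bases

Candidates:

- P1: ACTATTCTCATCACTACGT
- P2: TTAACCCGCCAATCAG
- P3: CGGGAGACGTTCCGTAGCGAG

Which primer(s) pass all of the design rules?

P2 only.

P1 (19 nt, A=5 T=7 G=1 C=6): GC 7/19 = 36.8%, outside 39.8–61.5% ✗; longest run = 2 ✓ — fails.
P2 (16 nt, A=5 T=3 G=2 C=6): GC 8/16 = 50.0% ✓; longest run = 3 ✓ — passes.
P3 (21 nt, A=4 T=3 G=9 C=5): GC 14/21 = 66.7%, outside 39.8–61.5% ✗; longest run = 3 ✓ — fails.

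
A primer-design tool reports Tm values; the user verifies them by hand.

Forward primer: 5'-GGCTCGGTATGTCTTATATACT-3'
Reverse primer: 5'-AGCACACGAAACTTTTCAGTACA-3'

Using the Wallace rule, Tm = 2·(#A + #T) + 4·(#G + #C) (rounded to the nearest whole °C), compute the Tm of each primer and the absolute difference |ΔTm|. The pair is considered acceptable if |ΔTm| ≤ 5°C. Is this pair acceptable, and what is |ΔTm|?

|ΔTm| = 2°C; the pair is acceptable.

Forward: A=4 T=9 G=5 C=4 → Tm = 2·13 + 4·9 = 62°C.
Reverse: A=9 T=5 G=3 C=6 → Tm = 2·14 + 4·9 = 64°C.
|ΔTm| = |62 − 64| = 2°C, ≤ 5°C.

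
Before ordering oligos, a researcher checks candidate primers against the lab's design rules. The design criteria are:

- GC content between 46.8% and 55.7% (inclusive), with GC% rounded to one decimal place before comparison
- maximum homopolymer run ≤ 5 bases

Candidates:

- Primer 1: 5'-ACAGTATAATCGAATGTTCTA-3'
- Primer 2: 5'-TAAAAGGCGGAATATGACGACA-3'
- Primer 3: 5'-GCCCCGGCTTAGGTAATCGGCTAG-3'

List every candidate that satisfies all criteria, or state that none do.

None of the candidates satisfy all criteria.

Primer 1 (21 nt, A=8 T=7 G=3 C=3): GC 6/21 = 28.6%, outside 46.8–55.7% ✗; longest run = 2 ✓ — fails.
Primer 2 (22 nt, A=10 T=3 G=6 C=3): GC 9/22 = 40.9%, outside 46.8–55.7% ✗; longest run = 4 ✓ — fails.
Primer 3 (24 nt, A=4 T=5 G=8 C=7): GC 15/24 = 62.5%, outside 46.8–55.7% ✗; longest run = 4 ✓ — fails.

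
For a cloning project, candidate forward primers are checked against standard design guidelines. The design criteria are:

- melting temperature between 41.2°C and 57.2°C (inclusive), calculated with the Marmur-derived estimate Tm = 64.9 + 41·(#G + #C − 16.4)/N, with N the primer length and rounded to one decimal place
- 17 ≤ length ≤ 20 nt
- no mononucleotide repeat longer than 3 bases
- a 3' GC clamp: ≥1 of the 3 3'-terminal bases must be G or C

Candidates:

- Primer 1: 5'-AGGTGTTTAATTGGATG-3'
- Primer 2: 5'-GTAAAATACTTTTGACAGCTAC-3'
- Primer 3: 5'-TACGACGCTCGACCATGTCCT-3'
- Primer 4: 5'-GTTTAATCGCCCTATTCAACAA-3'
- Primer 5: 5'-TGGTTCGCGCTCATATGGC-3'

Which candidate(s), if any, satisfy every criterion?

Primer 1 (17 nt, A=4 T=7 G=6 C=0): Tm = 64.9 + 41·(6 − 16.4)/17 = 39.8°C, outside 41.2–57.2°C ✗; length 17 ✓; longest run = 3 ✓; 3' end ATG has 1 G/C ✓ — fails.
Primer 2 (22 nt, A=8 T=7 G=3 C=4): Tm = 64.9 + 41·(7 − 16.4)/22 = 47.4°C ✓; length 22, outside 17–20 ✗; longest run = 4, exceeds 3 ✗; 3' end TAC has 1 G/C ✓ — fails.
Primer 3 (21 nt, A=4 T=5 G=4 C=8): Tm = 64.9 + 41·(12 − 16.4)/21 = 56.3°C ✓; length 21, outside 17–20 ✗; longest run = 2 ✓; 3' end CCT has 2 G/C ✓ — fails.
Primer 4 (22 nt, A=7 T=7 G=2 C=6): Tm = 64.9 + 41·(8 − 16.4)/22 = 49.2°C ✓; length 22, outside 17–20 ✗; longest run = 3 ✓; 3' end CAA has 1 G/C ✓ — fails.
Primer 5 (19 nt, A=2 T=6 G=6 C=5): Tm = 64.9 + 41·(11 − 16.4)/19 = 53.2°C ✓; length 19 ✓; longest run = 2 ✓; 3' end GGC has 3 G/C ✓ — passes.

Primer 5 only.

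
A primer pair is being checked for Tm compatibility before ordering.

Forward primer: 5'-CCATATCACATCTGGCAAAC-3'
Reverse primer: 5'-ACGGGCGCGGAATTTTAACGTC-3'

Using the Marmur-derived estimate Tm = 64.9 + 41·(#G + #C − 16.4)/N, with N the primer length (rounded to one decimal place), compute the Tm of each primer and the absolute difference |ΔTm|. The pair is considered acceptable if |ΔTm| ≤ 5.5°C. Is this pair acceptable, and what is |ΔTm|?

Forward: G+C = 9, N = 20 → Tm = 64.9 + 41·(9 − 16.4)/20 = 49.7°C.
Reverse: G+C = 12, N = 22 → Tm = 64.9 + 41·(12 − 16.4)/22 = 56.7°C.
|ΔTm| = |49.7 − 56.7| = 7.0°C, > 5.5°C.

|ΔTm| = 7.0°C; the pair is not acceptable.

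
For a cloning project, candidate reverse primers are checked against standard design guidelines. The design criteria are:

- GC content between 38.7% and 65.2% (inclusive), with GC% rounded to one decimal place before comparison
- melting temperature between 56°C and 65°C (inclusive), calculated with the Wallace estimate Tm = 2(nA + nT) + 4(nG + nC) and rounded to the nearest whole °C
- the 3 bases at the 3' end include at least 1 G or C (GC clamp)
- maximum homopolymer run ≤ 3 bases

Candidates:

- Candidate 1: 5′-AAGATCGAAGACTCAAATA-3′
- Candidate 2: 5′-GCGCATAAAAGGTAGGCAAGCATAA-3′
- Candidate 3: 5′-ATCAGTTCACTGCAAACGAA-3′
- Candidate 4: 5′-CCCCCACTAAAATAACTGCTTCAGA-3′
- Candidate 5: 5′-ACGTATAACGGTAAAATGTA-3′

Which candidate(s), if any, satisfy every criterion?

Candidate 1 (19 nt, A=10 T=3 G=3 C=3): GC 6/19 = 31.6%, outside 38.7–65.2% ✗; Tm = 2·13 + 4·6 = 50°C, outside 56–65°C ✗; 3' end ATA has 0 G/C, need ≥1 ✗; longest run = 3 ✓ — fails.
Candidate 2 (25 nt, A=11 T=3 G=7 C=4): GC 11/25 = 44.0% ✓; Tm = 2·14 + 4·11 = 72°C, outside 56–65°C ✗; 3' end TAA has 0 G/C, need ≥1 ✗; longest run = 4, exceeds 3 ✗ — fails.
Candidate 3 (20 nt, A=8 T=4 G=3 C=5): GC 8/20 = 40.0% ✓; Tm = 2·12 + 4·8 = 56°C ✓; 3' end GAA has 1 G/C ✓; longest run = 3 ✓ — passes.
Candidate 4 (25 nt, A=9 T=5 G=2 C=9): GC 11/25 = 44.0% ✓; Tm = 2·14 + 4·11 = 72°C, outside 56–65°C ✗; 3' end AGA has 1 G/C ✓; longest run = 5, exceeds 3 ✗ — fails.
Candidate 5 (20 nt, A=9 T=5 G=4 C=2): GC 6/20 = 30.0%, outside 38.7–65.2% ✗; Tm = 2·14 + 4·6 = 52°C, outside 56–65°C ✗; 3' end GTA has 1 G/C ✓; longest run = 4, exceeds 3 ✗ — fails.

Candidate 3 only.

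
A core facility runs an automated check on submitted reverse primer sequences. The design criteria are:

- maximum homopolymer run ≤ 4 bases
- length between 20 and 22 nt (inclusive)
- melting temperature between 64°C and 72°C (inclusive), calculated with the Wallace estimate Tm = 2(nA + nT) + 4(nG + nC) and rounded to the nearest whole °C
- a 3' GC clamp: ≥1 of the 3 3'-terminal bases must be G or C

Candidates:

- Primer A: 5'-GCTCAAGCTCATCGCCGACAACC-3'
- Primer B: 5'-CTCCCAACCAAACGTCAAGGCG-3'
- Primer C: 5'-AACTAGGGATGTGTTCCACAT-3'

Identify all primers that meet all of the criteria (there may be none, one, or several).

Primer B only.

Primer A (23 nt, A=6 T=3 G=4 C=10): longest run = 2 ✓; length 23, outside 20–22 ✗; Tm = 2·9 + 4·14 = 74°C, outside 64–72°C ✗; 3' end ACC has 2 G/C ✓ — fails.
Primer B (22 nt, A=7 T=2 G=4 C=9): longest run = 3 ✓; length 22 ✓; Tm = 2·9 + 4·13 = 70°C ✓; 3' end GCG has 3 G/C ✓ — passes.
Primer C (21 nt, A=6 T=6 G=5 C=4): longest run = 3 ✓; length 21 ✓; Tm = 2·12 + 4·9 = 60°C, outside 64–72°C ✗; 3' end CAT has 1 G/C ✓ — fails.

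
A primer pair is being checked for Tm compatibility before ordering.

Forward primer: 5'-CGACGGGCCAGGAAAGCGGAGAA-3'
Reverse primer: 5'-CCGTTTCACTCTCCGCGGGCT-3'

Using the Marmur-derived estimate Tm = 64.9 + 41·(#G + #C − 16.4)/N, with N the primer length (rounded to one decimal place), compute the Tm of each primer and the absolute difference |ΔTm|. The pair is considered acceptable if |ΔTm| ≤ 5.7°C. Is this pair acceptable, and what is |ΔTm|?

Forward: G+C = 15, N = 23 → Tm = 64.9 + 41·(15 − 16.4)/23 = 62.4°C.
Reverse: G+C = 14, N = 21 → Tm = 64.9 + 41·(14 − 16.4)/21 = 60.2°C.
|ΔTm| = |62.4 − 60.2| = 2.2°C, ≤ 5.7°C.

|ΔTm| = 2.2°C; the pair is acceptable.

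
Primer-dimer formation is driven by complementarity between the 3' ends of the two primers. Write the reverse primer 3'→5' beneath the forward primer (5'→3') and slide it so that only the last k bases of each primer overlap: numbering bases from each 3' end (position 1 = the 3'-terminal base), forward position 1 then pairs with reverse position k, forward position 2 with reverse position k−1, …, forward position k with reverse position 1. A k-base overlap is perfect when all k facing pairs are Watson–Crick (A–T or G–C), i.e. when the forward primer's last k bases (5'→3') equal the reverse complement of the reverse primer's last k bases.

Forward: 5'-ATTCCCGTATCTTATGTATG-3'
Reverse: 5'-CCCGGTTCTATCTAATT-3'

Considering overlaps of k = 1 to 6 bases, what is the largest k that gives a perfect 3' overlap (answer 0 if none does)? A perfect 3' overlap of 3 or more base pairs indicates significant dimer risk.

Longest perfect overlap: 0 complementary base pairs; below the dimer-risk threshold (threshold 3).

Last 6 bases (5'→3') — forward …TGTATG, reverse …CTAATT.
Reverse complement of the reverse primer's last 6 bases: AATTAG; its first k bases are the reverse complement of the reverse primer's last k bases, so a perfect k-base overlap needs the forward primer's last k bases to equal them.
Comparing (forward last k vs required): k=1: G vs A ✗; k=2: TG vs AA ✗; k=3: ATG vs AAT ✗; k=4: TATG vs AATT ✗; k=5: GTATG vs AATTA ✗; k=6: TGTATG vs AATTAG ✗.
No overlap length from 1 to 6 is perfect, so the longest perfect 3' overlap is 0.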